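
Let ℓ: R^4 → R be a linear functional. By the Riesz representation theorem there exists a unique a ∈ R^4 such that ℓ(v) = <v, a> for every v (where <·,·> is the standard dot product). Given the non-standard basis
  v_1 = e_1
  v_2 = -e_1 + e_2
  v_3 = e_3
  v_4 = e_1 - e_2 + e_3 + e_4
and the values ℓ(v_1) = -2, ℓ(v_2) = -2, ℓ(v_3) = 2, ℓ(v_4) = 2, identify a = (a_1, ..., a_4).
a = (-2, -4, 2, -2)

Write a = (a_1, ..., a_4) in the standard basis. For each basis vector v_i, ℓ(v_i) = <v_i, a> is a linear equation in the a_j's. Collect the n equations into a matrix system V a = ℓ, where row i of V is v_i (expressed in the standard basis). Since V is invertible (lower-triangular with 1s on the diagonal, up to permutation), solve by back-substitution:
  V =
[[1, 0, 0, 0],
 [-1, 1, 0, 0],
 [0, 0, 1, 0],
 [1, -1, 1, 1]]
  V a = (-2, -2, 2, 2)
Solving gives a = (-2, -4, 2, -2).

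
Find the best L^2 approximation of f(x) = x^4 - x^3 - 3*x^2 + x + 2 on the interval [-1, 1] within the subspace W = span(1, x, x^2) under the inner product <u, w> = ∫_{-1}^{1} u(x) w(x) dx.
g(x) = -15*x^2/7 + 2*x/5 + 67/35

The best approximation g ∈ W is the orthogonal projection of f onto W. Writing g = a_0 + a_1 x + a_2 x^2, the coefficients solve the normal equations G · a = b where
  G_{ij} = <φ_i, φ_j> and b_i = <f, φ_i>, with φ_0 = 1, φ_1 = x, φ_2 = x^2.
G =
  [2, 0, 2/3]
  [0, 2/3, 0]
  [2/3, 0, 2/5],
b = (12/5, 4/15, 44/105).
Solving gives a_0 = 67/35, a_1 = 2/5, a_2 = -15/7, so
  g(x) = -15*x^2/7 + 2*x/5 + 67/35.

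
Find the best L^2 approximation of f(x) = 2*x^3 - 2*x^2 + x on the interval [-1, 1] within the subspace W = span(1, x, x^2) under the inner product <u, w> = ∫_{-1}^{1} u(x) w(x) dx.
g(x) = -2*x^2 + 11*x/5

The best approximation g ∈ W is the orthogonal projection of f onto W. Writing g = a_0 + a_1 x + a_2 x^2, the coefficients solve the normal equations G · a = b where
  G_{ij} = <φ_i, φ_j> and b_i = <f, φ_i>, with φ_0 = 1, φ_1 = x, φ_2 = x^2.
G =
  [2, 0, 2/3]
  [0, 2/3, 0]
  [2/3, 0, 2/5],
b = (-4/3, 22/15, -4/5).
Solving gives a_0 = 0, a_1 = 11/5, a_2 = -2, so
  g(x) = -2*x^2 + 11*x/5.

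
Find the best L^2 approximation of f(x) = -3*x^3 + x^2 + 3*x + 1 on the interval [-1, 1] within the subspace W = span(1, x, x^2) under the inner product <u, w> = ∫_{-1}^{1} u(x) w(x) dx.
g(x) = x^2 + 6*x/5 + 1

The best approximation g ∈ W is the orthogonal projection of f onto W. Writing g = a_0 + a_1 x + a_2 x^2, the coefficients solve the normal equations G · a = b where
  G_{ij} = <φ_i, φ_j> and b_i = <f, φ_i>, with φ_0 = 1, φ_1 = x, φ_2 = x^2.
G =
  [2, 0, 2/3]
  [0, 2/3, 0]
  [2/3, 0, 2/5],
b = (8/3, 4/5, 16/15).
Solving gives a_0 = 1, a_1 = 6/5, a_2 = 1, so
  g(x) = x^2 + 6*x/5 + 1.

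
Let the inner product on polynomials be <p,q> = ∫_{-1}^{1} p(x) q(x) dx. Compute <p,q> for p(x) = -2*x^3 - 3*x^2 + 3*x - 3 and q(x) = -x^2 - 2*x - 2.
<p,q> = 84/5

Expand the product: p(x)·q(x) = 2*x^5 + 7*x^4 + 7*x^3 + 3*x^2 + 6.
∫_{-1}^{1} of each monomial x^k gives [2/(k+1) if k even, 0 if k odd]. Integrating term-by-term (or equivalently evaluating the antiderivative F(x) = x^6/3 + 7*x^5/5 + 7*x^4/4 + x^3 + 6*x at the endpoints):
  F(1) − F(−1) = 629/60 − (-379/60) = 84/5.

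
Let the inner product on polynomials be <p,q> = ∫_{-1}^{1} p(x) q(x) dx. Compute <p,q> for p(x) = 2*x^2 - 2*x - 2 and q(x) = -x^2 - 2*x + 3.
<p,q> = -24/5

Expand the product: p(x)·q(x) = -2*x^4 - 2*x^3 + 12*x^2 - 2*x - 6.
∫_{-1}^{1} of each monomial x^k gives [2/(k+1) if k even, 0 if k odd]. Integrating term-by-term (or equivalently evaluating the antiderivative F(x) = -2*x^5/5 - x^4/2 + 4*x^3 - x^2 - 6*x at the endpoints):
  F(1) − F(−1) = -39/10 − (9/10) = -24/5.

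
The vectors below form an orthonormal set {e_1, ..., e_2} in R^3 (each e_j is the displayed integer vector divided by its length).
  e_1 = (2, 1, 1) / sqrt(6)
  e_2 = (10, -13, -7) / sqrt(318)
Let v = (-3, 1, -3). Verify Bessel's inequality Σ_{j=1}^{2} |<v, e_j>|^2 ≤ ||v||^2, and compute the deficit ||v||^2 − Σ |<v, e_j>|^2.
Σ |<v, e_j>|^2 = 646/53; ||v||^2 = 19; deficit = 361/53

Write each e_j = u_j / sqrt(<u_j, u_j>) where u_j is the displayed integer vector. Then <v, e_j> = <v, u_j> / sqrt(<u_j, u_j>), so |<v, e_j>|^2 = <v, u_j>^2 / <u_j, u_j>.
Coefficients: <v, e_1> = -8/sqrt(6), <v, e_2> = -22/sqrt(318).
Square and sum: Σ |<v, e_j>|^2 = 646/53.
Compute ||v||^2 = v·v = 19.
Deficit = 19 − 646/53 = 361/53 ≥ 0, confirming Bessel's inequality. (The deficit equals ||v − Σ <v,e_j> e_j||^2, the squared distance from v to span{e_j}.)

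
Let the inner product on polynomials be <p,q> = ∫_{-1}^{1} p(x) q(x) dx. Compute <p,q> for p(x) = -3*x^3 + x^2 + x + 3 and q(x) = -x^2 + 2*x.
<p,q> = -52/15

Expand the product: p(x)·q(x) = 3*x^5 - 7*x^4 + x^3 - x^2 + 6*x.
∫_{-1}^{1} of each monomial x^k gives [2/(k+1) if k even, 0 if k odd]. Integrating term-by-term (or equivalently evaluating the antiderivative F(x) = x^6/2 - 7*x^5/5 + x^4/4 - x^3/3 + 3*x^2 at the endpoints):
  F(1) − F(−1) = 121/60 − (329/60) = -52/15.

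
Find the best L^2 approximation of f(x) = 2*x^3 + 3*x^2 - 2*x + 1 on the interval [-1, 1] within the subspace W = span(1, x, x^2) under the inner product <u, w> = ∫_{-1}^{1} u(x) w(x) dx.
g(x) = 3*x^2 - 4*x/5 + 1

The best approximation g ∈ W is the orthogonal projection of f onto W. Writing g = a_0 + a_1 x + a_2 x^2, the coefficients solve the normal equations G · a = b where
  G_{ij} = <φ_i, φ_j> and b_i = <f, φ_i>, with φ_0 = 1, φ_1 = x, φ_2 = x^2.
G =
  [2, 0, 2/3]
  [0, 2/3, 0]
  [2/3, 0, 2/5],
b = (4, -8/15, 28/15).
Solving gives a_0 = 1, a_1 = -4/5, a_2 = 3, so
  g(x) = 3*x^2 - 4*x/5 + 1.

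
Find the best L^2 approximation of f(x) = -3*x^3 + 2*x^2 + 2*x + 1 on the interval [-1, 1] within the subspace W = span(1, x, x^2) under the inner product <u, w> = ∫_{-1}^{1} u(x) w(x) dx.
g(x) = 2*x^2 + x/5 + 1

The best approximation g ∈ W is the orthogonal projection of f onto W. Writing g = a_0 + a_1 x + a_2 x^2, the coefficients solve the normal equations G · a = b where
  G_{ij} = <φ_i, φ_j> and b_i = <f, φ_i>, with φ_0 = 1, φ_1 = x, φ_2 = x^2.
G =
  [2, 0, 2/3]
  [0, 2/3, 0]
  [2/3, 0, 2/5],
b = (10/3, 2/15, 22/15).
Solving gives a_0 = 1, a_1 = 1/5, a_2 = 2, so
  g(x) = 2*x^2 + x/5 + 1.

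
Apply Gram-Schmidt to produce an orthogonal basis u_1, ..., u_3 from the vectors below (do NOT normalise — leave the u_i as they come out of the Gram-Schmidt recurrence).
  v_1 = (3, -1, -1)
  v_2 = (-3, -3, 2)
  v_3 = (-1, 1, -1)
Orthogonal basis:
  u_1 = (3, -1, -1)
  u_2 = (-9/11, -41/11, 14/11)
  u_3 = (-35/89, -21/89, -84/89)

Apply the Gram-Schmidt recurrence
  u_1 = v_1
  u_i = v_i − Σ_{j<i} ((v_i · u_j) / (u_j · u_j)) · u_j.

Step by step this gives:
  u_1 = (3, -1, -1)
  u_2 = (-9/11, -41/11, 14/11)
  u_3 = (-35/89, -21/89, -84/89)

Orthogonality check:
  u_2 · u_1 = 0 (should be 0)
  u_3 · u_1 = 0 (should be 0)
  u_3 · u_2 = 0 (should be 0)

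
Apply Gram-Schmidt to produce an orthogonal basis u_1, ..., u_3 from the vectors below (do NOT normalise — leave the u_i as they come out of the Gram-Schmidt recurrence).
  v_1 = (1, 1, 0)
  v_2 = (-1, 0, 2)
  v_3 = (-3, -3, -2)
Orthogonal basis:
  u_1 = (1, 1, 0)
  u_2 = (-1/2, 1/2, 2)
  u_3 = (-4/9, 4/9, -2/9)

Apply the Gram-Schmidt recurrence
  u_1 = v_1
  u_i = v_i − Σ_{j<i} ((v_i · u_j) / (u_j · u_j)) · u_j.

Step by step this gives:
  u_1 = (1, 1, 0)
  u_2 = (-1/2, 1/2, 2)
  u_3 = (-4/9, 4/9, -2/9)

Orthogonality check:
  u_2 · u_1 = 0 (should be 0)
  u_3 · u_1 = 0 (should be 0)
  u_3 · u_2 = 0 (should be 0)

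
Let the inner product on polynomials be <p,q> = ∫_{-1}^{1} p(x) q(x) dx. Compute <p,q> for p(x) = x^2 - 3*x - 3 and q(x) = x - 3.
<p,q> = 14

Expand the product: p(x)·q(x) = x^3 - 6*x^2 + 6*x + 9.
∫_{-1}^{1} of each monomial x^k gives [2/(k+1) if k even, 0 if k odd]. Integrating term-by-term (or equivalently evaluating the antiderivative F(x) = x^4/4 - 2*x^3 + 3*x^2 + 9*x at the endpoints):
  F(1) − F(−1) = 41/4 − (-15/4) = 14.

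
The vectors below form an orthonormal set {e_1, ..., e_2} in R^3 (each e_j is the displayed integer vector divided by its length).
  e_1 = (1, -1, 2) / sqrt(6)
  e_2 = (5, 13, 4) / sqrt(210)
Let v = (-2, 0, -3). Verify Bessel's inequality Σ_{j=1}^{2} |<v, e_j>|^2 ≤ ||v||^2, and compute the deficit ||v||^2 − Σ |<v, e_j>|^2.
Σ |<v, e_j>|^2 = 454/35; ||v||^2 = 13; deficit = 1/35

Write each e_j = u_j / sqrt(<u_j, u_j>) where u_j is the displayed integer vector. Then <v, e_j> = <v, u_j> / sqrt(<u_j, u_j>), so |<v, e_j>|^2 = <v, u_j>^2 / <u_j, u_j>.
Coefficients: <v, e_1> = -8/sqrt(6), <v, e_2> = -22/sqrt(210).
Square and sum: Σ |<v, e_j>|^2 = 454/35.
Compute ||v||^2 = v·v = 13.
Deficit = 13 − 454/35 = 1/35 ≥ 0, confirming Bessel's inequality. (The deficit equals ||v − Σ <v,e_j> e_j||^2, the squared distance from v to span{e_j}.)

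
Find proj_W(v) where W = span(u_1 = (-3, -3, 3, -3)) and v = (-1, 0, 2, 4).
proj_W(v) = (1/4, 1/4, -1/4, 1/4)

Set up U = [u_1 | ... | u_1] ∈ R^(4×1). The projector onto W = col(U) is P = U (U^T U)^(-1) U^T.
Compute U^T U =
  [36],
and U^T v = (-3).
Solve U^T U · c = U^T v for the coefficients: c = (-1/12). The projection is proj_W(v) = U c.
Check: (v - proj_W(v)) · u_1 = 0  (should be 0).
Result: proj_W(v) = (1/4, 1/4, -1/4, 1/4).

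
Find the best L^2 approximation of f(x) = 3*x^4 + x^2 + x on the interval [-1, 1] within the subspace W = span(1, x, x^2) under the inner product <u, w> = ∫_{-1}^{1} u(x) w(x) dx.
g(x) = 25*x^2/7 + x - 9/35

The best approximation g ∈ W is the orthogonal projection of f onto W. Writing g = a_0 + a_1 x + a_2 x^2, the coefficients solve the normal equations G · a = b where
  G_{ij} = <φ_i, φ_j> and b_i = <f, φ_i>, with φ_0 = 1, φ_1 = x, φ_2 = x^2.
G =
  [2, 0, 2/3]
  [0, 2/3, 0]
  [2/3, 0, 2/5],
b = (28/15, 2/3, 44/35).
Solving gives a_0 = -9/35, a_1 = 1, a_2 = 25/7, so
  g(x) = 25*x^2/7 + x - 9/35.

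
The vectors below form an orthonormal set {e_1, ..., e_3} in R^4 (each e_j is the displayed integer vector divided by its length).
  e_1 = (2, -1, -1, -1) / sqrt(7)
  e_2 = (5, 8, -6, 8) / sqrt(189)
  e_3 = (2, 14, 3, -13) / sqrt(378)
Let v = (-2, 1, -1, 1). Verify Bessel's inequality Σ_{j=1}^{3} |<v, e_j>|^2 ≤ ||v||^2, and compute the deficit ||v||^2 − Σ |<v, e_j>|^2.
Σ |<v, e_j>|^2 = 31/7; ||v||^2 = 7; deficit = 18/7

Write each e_j = u_j / sqrt(<u_j, u_j>) where u_j is the displayed integer vector. Then <v, e_j> = <v, u_j> / sqrt(<u_j, u_j>), so |<v, e_j>|^2 = <v, u_j>^2 / <u_j, u_j>.
Coefficients: <v, e_1> = -5/sqrt(7), <v, e_2> = 12/sqrt(189), <v, e_3> = -6/sqrt(378).
Square and sum: Σ |<v, e_j>|^2 = 31/7.
Compute ||v||^2 = v·v = 7.
Deficit = 7 − 31/7 = 18/7 ≥ 0, confirming Bessel's inequality. (The deficit equals ||v − Σ <v,e_j> e_j||^2, the squared distance from v to span{e_j}.)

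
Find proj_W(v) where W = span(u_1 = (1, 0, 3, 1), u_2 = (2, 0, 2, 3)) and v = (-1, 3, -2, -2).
proj_W(v) = (-29/22, 0, -43/22, -20/11)

Set up U = [u_1 | ... | u_2] ∈ R^(4×2). The projector onto W = col(U) is P = U (U^T U)^(-1) U^T.
Compute U^T U =
  [11, 11]
  [11, 17],
and U^T v = (-9, -12).
Solve U^T U · c = U^T v for the coefficients: c = (-7/22, -1/2). The projection is proj_W(v) = U c.
Check: (v - proj_W(v)) · u_1 = 0  (should be 0).
Check: (v - proj_W(v)) · u_2 = 0  (should be 0).
Result: proj_W(v) = (-29/22, 0, -43/22, -20/11).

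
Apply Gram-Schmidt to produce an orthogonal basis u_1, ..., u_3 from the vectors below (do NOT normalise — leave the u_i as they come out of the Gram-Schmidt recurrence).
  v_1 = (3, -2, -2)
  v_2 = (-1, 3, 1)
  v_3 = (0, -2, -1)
Orthogonal basis:
  u_1 = (3, -2, -2)
  u_2 = (16/17, 29/17, -5/17)
  u_3 = (-10/33, 5/66, -35/66)

Apply the Gram-Schmidt recurrence
  u_1 = v_1
  u_i = v_i − Σ_{j<i} ((v_i · u_j) / (u_j · u_j)) · u_j.

Step by step this gives:
  u_1 = (3, -2, -2)
  u_2 = (16/17, 29/17, -5/17)
  u_3 = (-10/33, 5/66, -35/66)

Orthogonality check:
  u_2 · u_1 = 0 (should be 0)
  u_3 · u_1 = 0 (should be 0)
  u_3 · u_2 = 0 (should be 0)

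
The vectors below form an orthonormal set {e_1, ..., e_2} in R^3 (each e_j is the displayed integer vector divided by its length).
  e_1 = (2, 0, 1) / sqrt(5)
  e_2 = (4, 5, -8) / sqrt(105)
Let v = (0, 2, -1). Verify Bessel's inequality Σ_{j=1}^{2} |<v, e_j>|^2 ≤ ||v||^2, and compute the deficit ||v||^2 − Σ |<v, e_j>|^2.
Σ |<v, e_j>|^2 = 23/7; ||v||^2 = 5; deficit = 12/7

Write each e_j = u_j / sqrt(<u_j, u_j>) where u_j is the displayed integer vector. Then <v, e_j> = <v, u_j> / sqrt(<u_j, u_j>), so |<v, e_j>|^2 = <v, u_j>^2 / <u_j, u_j>.
Coefficients: <v, e_1> = -1/sqrt(5), <v, e_2> = 18/sqrt(105).
Square and sum: Σ |<v, e_j>|^2 = 23/7.
Compute ||v||^2 = v·v = 5.
Deficit = 5 − 23/7 = 12/7 ≥ 0, confirming Bessel's inequality. (The deficit equals ||v − Σ <v,e_j> e_j||^2, the squared distance from v to span{e_j}.)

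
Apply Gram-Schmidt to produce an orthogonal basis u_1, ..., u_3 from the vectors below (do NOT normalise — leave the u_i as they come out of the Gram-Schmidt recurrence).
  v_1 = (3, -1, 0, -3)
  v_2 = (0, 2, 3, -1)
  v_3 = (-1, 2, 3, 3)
Orthogonal basis:
  u_1 = (3, -1, 0, -3)
  u_2 = (-3/19, 39/19, 3, -16/19)
  u_3 = (353/265, -84/265, 183/265, 381/265)

Apply the Gram-Schmidt recurrence
  u_1 = v_1
  u_i = v_i − Σ_{j<i} ((v_i · u_j) / (u_j · u_j)) · u_j.

Step by step this gives:
  u_1 = (3, -1, 0, -3)
  u_2 = (-3/19, 39/19, 3, -16/19)
  u_3 = (353/265, -84/265, 183/265, 381/265)

Orthogonality check:
  u_2 · u_1 = 0 (should be 0)
  u_3 · u_1 = 0 (should be 0)
  u_3 · u_2 = 0 (should be 0)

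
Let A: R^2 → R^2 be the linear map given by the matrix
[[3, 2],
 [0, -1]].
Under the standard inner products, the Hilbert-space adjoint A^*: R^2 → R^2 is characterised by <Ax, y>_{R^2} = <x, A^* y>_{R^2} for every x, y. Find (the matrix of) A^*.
A^* = A^T =
[[3, 0],
 [2, -1]]

For real matrices with standard dot products, the defining identity <Ax, y> = <x, A^* y> gives (Ax)^T y = x^T (A^*) y, i.e. x^T A^T y = x^T (A^*) y. Since this holds for all x, y, we must have A^* = A^T. Therefore
A^* =
[[3, 0],
 [2, -1]].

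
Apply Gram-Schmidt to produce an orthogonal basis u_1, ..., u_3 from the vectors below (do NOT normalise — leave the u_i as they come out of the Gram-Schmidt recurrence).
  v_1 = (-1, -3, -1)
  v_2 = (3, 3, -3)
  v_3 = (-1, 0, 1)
Orthogonal basis:
  u_1 = (-1, -3, -1)
  u_2 = (24/11, 6/11, -42/11)
  u_3 = (-1/3, 1/6, -1/6)

Apply the Gram-Schmidt recurrence
  u_1 = v_1
  u_i = v_i − Σ_{j<i} ((v_i · u_j) / (u_j · u_j)) · u_j.

Step by step this gives:
  u_1 = (-1, -3, -1)
  u_2 = (24/11, 6/11, -42/11)
  u_3 = (-1/3, 1/6, -1/6)

Orthogonality check:
  u_2 · u_1 = 0 (should be 0)
  u_3 · u_1 = 0 (should be 0)
  u_3 · u_2 = 0 (should be 0)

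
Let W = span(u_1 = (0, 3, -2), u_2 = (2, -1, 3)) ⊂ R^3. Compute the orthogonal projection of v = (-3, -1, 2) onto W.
proj_W(v) = (-100/101, -217/101, 28/101)

Set up U = [u_1 | ... | u_2] ∈ R^(3×2). The projector onto W = col(U) is P = U (U^T U)^(-1) U^T.
Compute U^T U =
  [13, -9]
  [-9, 14],
and U^T v = (-7, 1).
Solve U^T U · c = U^T v for the coefficients: c = (-89/101, -50/101). The projection is proj_W(v) = U c.
Check: (v - proj_W(v)) · u_1 = 0  (should be 0).
Check: (v - proj_W(v)) · u_2 = 0  (should be 0).
Result: proj_W(v) = (-100/101, -217/101, 28/101).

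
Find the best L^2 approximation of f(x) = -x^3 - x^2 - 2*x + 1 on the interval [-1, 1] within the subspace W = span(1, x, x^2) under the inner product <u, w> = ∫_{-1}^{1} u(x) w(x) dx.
g(x) = -x^2 - 13*x/5 + 1

The best approximation g ∈ W is the orthogonal projection of f onto W. Writing g = a_0 + a_1 x + a_2 x^2, the coefficients solve the normal equations G · a = b where
  G_{ij} = <φ_i, φ_j> and b_i = <f, φ_i>, with φ_0 = 1, φ_1 = x, φ_2 = x^2.
G =
  [2, 0, 2/3]
  [0, 2/3, 0]
  [2/3, 0, 2/5],
b = (4/3, -26/15, 4/15).
Solving gives a_0 = 1, a_1 = -13/5, a_2 = -1, so
  g(x) = -x^2 - 13*x/5 + 1.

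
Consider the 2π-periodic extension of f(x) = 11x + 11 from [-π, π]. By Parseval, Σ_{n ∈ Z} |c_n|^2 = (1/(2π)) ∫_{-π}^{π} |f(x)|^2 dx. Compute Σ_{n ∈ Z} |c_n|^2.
Σ |c_n|^2 = 121π^2/3 + 121

Expand and integrate term by term over [-π, π]:
  ∫ (11x)^2 dx = 121·(2π^3/3); ∫ 2·11·(11)·x dx = 0 (odd integrand); ∫ 11^2 dx = 121·2π.
So (1/(2π)) ∫_{-π}^{π} (11x + 11)^2 dx = 121π^2/3 + 121 = 121π^2/3 + 121.
Parseval ⇒ Σ |c_n|^2 = 121π^2/3 + 121.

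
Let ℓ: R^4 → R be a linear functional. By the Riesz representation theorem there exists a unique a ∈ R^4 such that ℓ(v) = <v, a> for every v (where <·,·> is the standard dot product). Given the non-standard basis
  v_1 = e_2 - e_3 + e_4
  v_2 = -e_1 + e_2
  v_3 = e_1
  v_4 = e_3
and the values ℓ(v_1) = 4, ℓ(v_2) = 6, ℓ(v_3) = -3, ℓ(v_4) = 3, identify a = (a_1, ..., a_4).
a = (-3, 3, 3, 4)

Write a = (a_1, ..., a_4) in the standard basis. For each basis vector v_i, ℓ(v_i) = <v_i, a> is a linear equation in the a_j's. Collect the n equations into a matrix system V a = ℓ, where row i of V is v_i (expressed in the standard basis). Since V is invertible (lower-triangular with 1s on the diagonal, up to permutation), solve by back-substitution:
  V =
[[0, 1, -1, 1],
 [-1, 1, 0, 0],
 [1, 0, 0, 0],
 [0, 0, 1, 0]]
  V a = (4, 6, -3, 3)
Solving gives a = (-3, 3, 3, 4).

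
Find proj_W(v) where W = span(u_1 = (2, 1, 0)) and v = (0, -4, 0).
proj_W(v) = (-8/5, -4/5, 0)

Set up U = [u_1 | ... | u_1] ∈ R^(3×1). The projector onto W = col(U) is P = U (U^T U)^(-1) U^T.
Compute U^T U =
  [5],
and U^T v = (-4).
Solve U^T U · c = U^T v for the coefficients: c = (-4/5). The projection is proj_W(v) = U c.
Check: (v - proj_W(v)) · u_1 = 0  (should be 0).
Result: proj_W(v) = (-8/5, -4/5, 0).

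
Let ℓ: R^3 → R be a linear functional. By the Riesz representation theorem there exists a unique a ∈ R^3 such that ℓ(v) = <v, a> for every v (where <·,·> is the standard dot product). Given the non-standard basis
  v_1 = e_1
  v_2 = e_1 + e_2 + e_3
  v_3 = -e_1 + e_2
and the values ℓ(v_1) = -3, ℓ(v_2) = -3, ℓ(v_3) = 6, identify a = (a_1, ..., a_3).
a = (-3, 3, -3)

Write a = (a_1, ..., a_3) in the standard basis. For each basis vector v_i, ℓ(v_i) = <v_i, a> is a linear equation in the a_j's. Collect the n equations into a matrix system V a = ℓ, where row i of V is v_i (expressed in the standard basis). Since V is invertible (lower-triangular with 1s on the diagonal, up to permutation), solve by back-substitution:
  V =
[[1, 0, 0],
 [1, 1, 1],
 [-1, 1, 0]]
  V a = (-3, -3, 6)
Solving gives a = (-3, 3, -3).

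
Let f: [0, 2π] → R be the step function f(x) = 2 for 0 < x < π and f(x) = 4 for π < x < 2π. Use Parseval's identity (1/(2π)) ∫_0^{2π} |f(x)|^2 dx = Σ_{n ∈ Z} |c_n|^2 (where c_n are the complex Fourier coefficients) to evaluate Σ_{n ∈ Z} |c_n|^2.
Σ |c_n|^2 = 10

Parseval equates the L^2 energy of f (normalised by 1/(2π)) with the ℓ^2 sum of its Fourier coefficients: (1/(2π)) ∫_0^{2π} |f|^2 = Σ |c_n|^2.
Compute the left side: (1/(2π)) [∫_0^π 2^2 dx + ∫_π^{2π} 4^2 dx] = (1/(2π)) · (4π + 16π) = (4 + 16)/2 = 10.
So Σ_{n ∈ Z} |c_n|^2 = 10.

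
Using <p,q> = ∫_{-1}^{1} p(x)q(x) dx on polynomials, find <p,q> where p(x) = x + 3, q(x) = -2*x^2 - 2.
<p,q> = -16

Expand the product: p(x)·q(x) = -2*x^3 - 6*x^2 - 2*x - 6.
∫_{-1}^{1} of each monomial x^k gives [2/(k+1) if k even, 0 if k odd]. Integrating term-by-term (or equivalently evaluating the antiderivative F(x) = -x^4/2 - 2*x^3 - x^2 - 6*x at the endpoints):
  F(1) − F(−1) = -19/2 − (13/2) = -16.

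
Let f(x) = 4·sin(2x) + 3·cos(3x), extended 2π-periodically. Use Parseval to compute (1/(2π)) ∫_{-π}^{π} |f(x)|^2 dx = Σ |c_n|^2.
Σ |c_n|^2 = 25/2

Expand |f|^2 and use orthogonality of {sin(nx), cos(mx)} on [-π, π]:
  ∫_{-π}^{π} sin(nx)^2 dx = π, ∫ cos(mx)^2 dx = π, and cross terms integrate to 0.
So ∫_{-π}^{π} f(x)^2 dx = 4^2 · π + 3^2 · π = (16 + 9)π.
Divide by 2π: (16 + 9)/2 = 25/2.
By Parseval, this equals Σ |c_n|^2.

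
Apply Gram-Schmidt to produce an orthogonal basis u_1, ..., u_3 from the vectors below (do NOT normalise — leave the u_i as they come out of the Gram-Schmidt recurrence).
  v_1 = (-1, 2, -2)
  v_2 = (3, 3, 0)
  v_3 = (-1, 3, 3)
Orthogonal basis:
  u_1 = (-1, 2, -2)
  u_2 = (10/3, 7/3, 2/3)
  u_3 = (-2, 2, 3)

Apply the Gram-Schmidt recurrence
  u_1 = v_1
  u_i = v_i − Σ_{j<i} ((v_i · u_j) / (u_j · u_j)) · u_j.

Step by step this gives:
  u_1 = (-1, 2, -2)
  u_2 = (10/3, 7/3, 2/3)
  u_3 = (-2, 2, 3)

Orthogonality check:
  u_2 · u_1 = 0 (should be 0)
  u_3 · u_1 = 0 (should be 0)
  u_3 · u_2 = 0 (should be 0)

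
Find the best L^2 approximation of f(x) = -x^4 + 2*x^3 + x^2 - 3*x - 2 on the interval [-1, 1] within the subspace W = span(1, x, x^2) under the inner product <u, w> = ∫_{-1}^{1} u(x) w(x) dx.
g(x) = x^2/7 - 9*x/5 - 67/35

The best approximation g ∈ W is the orthogonal projection of f onto W. Writing g = a_0 + a_1 x + a_2 x^2, the coefficients solve the normal equations G · a = b where
  G_{ij} = <φ_i, φ_j> and b_i = <f, φ_i>, with φ_0 = 1, φ_1 = x, φ_2 = x^2.
G =
  [2, 0, 2/3]
  [0, 2/3, 0]
  [2/3, 0, 2/5],
b = (-56/15, -6/5, -128/105).
Solving gives a_0 = -67/35, a_1 = -9/5, a_2 = 1/7, so
  g(x) = x^2/7 - 9*x/5 - 67/35.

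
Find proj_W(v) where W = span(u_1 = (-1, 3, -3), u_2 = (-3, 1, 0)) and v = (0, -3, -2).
proj_W(v) = (129/154, -75/154, 18/77)

Set up U = [u_1 | ... | u_2] ∈ R^(3×2). The projector onto W = col(U) is P = U (U^T U)^(-1) U^T.
Compute U^T U =
  [19, 6]
  [6, 10],
and U^T v = (-3, -3).
Solve U^T U · c = U^T v for the coefficients: c = (-6/77, -39/154). The projection is proj_W(v) = U c.
Check: (v - proj_W(v)) · u_1 = 0  (should be 0).
Check: (v - proj_W(v)) · u_2 = 0  (should be 0).
Result: proj_W(v) = (129/154, -75/154, 18/77).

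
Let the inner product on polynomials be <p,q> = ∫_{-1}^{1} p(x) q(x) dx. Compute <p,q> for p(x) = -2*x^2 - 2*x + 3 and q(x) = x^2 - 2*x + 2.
<p,q> = 66/5

Expand the product: p(x)·q(x) = -2*x^4 + 2*x^3 + 3*x^2 - 10*x + 6.
∫_{-1}^{1} of each monomial x^k gives [2/(k+1) if k even, 0 if k odd]. Integrating term-by-term (or equivalently evaluating the antiderivative F(x) = -2*x^5/5 + x^4/2 + x^3 - 5*x^2 + 6*x at the endpoints):
  F(1) − F(−1) = 21/10 − (-111/10) = 66/5.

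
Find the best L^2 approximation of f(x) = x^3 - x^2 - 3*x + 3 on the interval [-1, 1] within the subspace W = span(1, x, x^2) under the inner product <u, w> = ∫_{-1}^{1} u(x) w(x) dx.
g(x) = -x^2 - 12*x/5 + 3

The best approximation g ∈ W is the orthogonal projection of f onto W. Writing g = a_0 + a_1 x + a_2 x^2, the coefficients solve the normal equations G · a = b where
  G_{ij} = <φ_i, φ_j> and b_i = <f, φ_i>, with φ_0 = 1, φ_1 = x, φ_2 = x^2.
G =
  [2, 0, 2/3]
  [0, 2/3, 0]
  [2/3, 0, 2/5],
b = (16/3, -8/5, 8/5).
Solving gives a_0 = 3, a_1 = -12/5, a_2 = -1, so
  g(x) = -x^2 - 12*x/5 + 3.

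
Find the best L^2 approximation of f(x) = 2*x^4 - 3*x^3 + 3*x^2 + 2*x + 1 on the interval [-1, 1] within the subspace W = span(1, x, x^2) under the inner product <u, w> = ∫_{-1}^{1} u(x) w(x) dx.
g(x) = 33*x^2/7 + x/5 + 29/35

The best approximation g ∈ W is the orthogonal projection of f onto W. Writing g = a_0 + a_1 x + a_2 x^2, the coefficients solve the normal equations G · a = b where
  G_{ij} = <φ_i, φ_j> and b_i = <f, φ_i>, with φ_0 = 1, φ_1 = x, φ_2 = x^2.
G =
  [2, 0, 2/3]
  [0, 2/3, 0]
  [2/3, 0, 2/5],
b = (24/5, 2/15, 256/105).
Solving gives a_0 = 29/35, a_1 = 1/5, a_2 = 33/7, so
  g(x) = 33*x^2/7 + x/5 + 29/35.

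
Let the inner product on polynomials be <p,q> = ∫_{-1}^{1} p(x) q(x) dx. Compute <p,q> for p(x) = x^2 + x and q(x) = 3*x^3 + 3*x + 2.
<p,q> = 68/15

Expand the product: p(x)·q(x) = 3*x^5 + 3*x^4 + 3*x^3 + 5*x^2 + 2*x.
∫_{-1}^{1} of each monomial x^k gives [2/(k+1) if k even, 0 if k odd]. Integrating term-by-term (or equivalently evaluating the antiderivative F(x) = x^6/2 + 3*x^5/5 + 3*x^4/4 + 5*x^3/3 + x^2 at the endpoints):
  F(1) − F(−1) = 271/60 − (-1/60) = 68/15.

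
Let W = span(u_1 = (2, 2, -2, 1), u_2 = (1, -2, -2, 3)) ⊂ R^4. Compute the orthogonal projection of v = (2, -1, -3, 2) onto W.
proj_W(v) = (358/209, -116/209, -516/209, 574/209)

Set up U = [u_1 | ... | u_2] ∈ R^(4×2). The projector onto W = col(U) is P = U (U^T U)^(-1) U^T.
Compute U^T U =
  [13, 5]
  [5, 18],
and U^T v = (10, 16).
Solve U^T U · c = U^T v for the coefficients: c = (100/209, 158/209). The projection is proj_W(v) = U c.
Check: (v - proj_W(v)) · u_1 = 0  (should be 0).
Check: (v - proj_W(v)) · u_2 = 0  (should be 0).
Result: proj_W(v) = (358/209, -116/209, -516/209, 574/209).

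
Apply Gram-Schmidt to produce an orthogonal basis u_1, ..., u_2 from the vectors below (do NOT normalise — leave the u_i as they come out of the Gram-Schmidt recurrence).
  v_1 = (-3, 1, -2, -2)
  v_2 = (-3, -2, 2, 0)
Orthogonal basis:
  u_1 = (-3, 1, -2, -2)
  u_2 = (-5/2, -13/6, 7/3, 1/3)

Apply the Gram-Schmidt recurrence
  u_1 = v_1
  u_i = v_i − Σ_{j<i} ((v_i · u_j) / (u_j · u_j)) · u_j.

Step by step this gives:
  u_1 = (-3, 1, -2, -2)
  u_2 = (-5/2, -13/6, 7/3, 1/3)

Orthogonality check:
  u_2 · u_1 = 0 (should be 0)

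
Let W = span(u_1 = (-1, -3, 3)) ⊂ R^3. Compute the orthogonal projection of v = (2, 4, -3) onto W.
proj_W(v) = (23/19, 69/19, -69/19)

Set up U = [u_1 | ... | u_1] ∈ R^(3×1). The projector onto W = col(U) is P = U (U^T U)^(-1) U^T.
Compute U^T U =
  [19],
and U^T v = (-23).
Solve U^T U · c = U^T v for the coefficients: c = (-23/19). The projection is proj_W(v) = U c.
Check: (v - proj_W(v)) · u_1 = 0  (should be 0).
Result: proj_W(v) = (23/19, 69/19, -69/19).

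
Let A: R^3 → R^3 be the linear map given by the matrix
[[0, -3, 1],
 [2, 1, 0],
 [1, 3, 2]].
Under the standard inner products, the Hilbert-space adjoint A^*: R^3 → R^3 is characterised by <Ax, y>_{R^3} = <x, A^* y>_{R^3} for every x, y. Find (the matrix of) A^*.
A^* = A^T =
[[0, 2, 1],
 [-3, 1, 3],
 [1, 0, 2]]

For real matrices with standard dot products, the defining identity <Ax, y> = <x, A^* y> gives (Ax)^T y = x^T (A^*) y, i.e. x^T A^T y = x^T (A^*) y. Since this holds for all x, y, we must have A^* = A^T. Therefore
A^* =
[[0, 2, 1],
 [-3, 1, 3],
 [1, 0, 2]].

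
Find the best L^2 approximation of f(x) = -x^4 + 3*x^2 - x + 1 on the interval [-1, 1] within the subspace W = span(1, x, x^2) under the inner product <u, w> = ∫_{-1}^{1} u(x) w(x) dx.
g(x) = 15*x^2/7 - x + 38/35

The best approximation g ∈ W is the orthogonal projection of f onto W. Writing g = a_0 + a_1 x + a_2 x^2, the coefficients solve the normal equations G · a = b where
  G_{ij} = <φ_i, φ_j> and b_i = <f, φ_i>, with φ_0 = 1, φ_1 = x, φ_2 = x^2.
G =
  [2, 0, 2/3]
  [0, 2/3, 0]
  [2/3, 0, 2/5],
b = (18/5, -2/3, 166/105).
Solving gives a_0 = 38/35, a_1 = -1, a_2 = 15/7, so
  g(x) = 15*x^2/7 - x + 38/35.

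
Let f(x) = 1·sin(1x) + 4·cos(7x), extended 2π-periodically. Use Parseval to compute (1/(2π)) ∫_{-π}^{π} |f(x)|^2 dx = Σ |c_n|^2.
Σ |c_n|^2 = 17/2

Expand |f|^2 and use orthogonality of {sin(nx), cos(mx)} on [-π, π]:
  ∫_{-π}^{π} sin(nx)^2 dx = π, ∫ cos(mx)^2 dx = π, and cross terms integrate to 0.
So ∫_{-π}^{π} f(x)^2 dx = 1^2 · π + 4^2 · π = (1 + 16)π.
Divide by 2π: (1 + 16)/2 = 17/2.
By Parseval, this equals Σ |c_n|^2.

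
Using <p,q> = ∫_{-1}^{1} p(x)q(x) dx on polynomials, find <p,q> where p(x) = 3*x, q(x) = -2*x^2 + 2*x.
<p,q> = 4

Expand the product: p(x)·q(x) = -6*x^3 + 6*x^2.
∫_{-1}^{1} of each monomial x^k gives [2/(k+1) if k even, 0 if k odd]. Integrating term-by-term (or equivalently evaluating the antiderivative F(x) = -3*x^4/2 + 2*x^3 at the endpoints):
  F(1) − F(−1) = 1/2 − (-7/2) = 4.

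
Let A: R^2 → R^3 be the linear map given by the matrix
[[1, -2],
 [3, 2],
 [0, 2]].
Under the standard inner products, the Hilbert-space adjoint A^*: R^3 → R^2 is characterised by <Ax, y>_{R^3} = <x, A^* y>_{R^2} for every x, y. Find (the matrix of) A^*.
A^* = A^T =
[[1, 3, 0],
 [-2, 2, 2]]

For real matrices with standard dot products, the defining identity <Ax, y> = <x, A^* y> gives (Ax)^T y = x^T (A^*) y, i.e. x^T A^T y = x^T (A^*) y. Since this holds for all x, y, we must have A^* = A^T. Therefore
A^* =
[[1, 3, 0],
 [-2, 2, 2]].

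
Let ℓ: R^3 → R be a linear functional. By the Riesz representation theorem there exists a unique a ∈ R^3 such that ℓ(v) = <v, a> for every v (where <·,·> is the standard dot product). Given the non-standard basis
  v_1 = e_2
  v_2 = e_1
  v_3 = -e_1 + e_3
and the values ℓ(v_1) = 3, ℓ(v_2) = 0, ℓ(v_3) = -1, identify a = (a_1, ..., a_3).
a = (0, 3, -1)

Write a = (a_1, ..., a_3) in the standard basis. For each basis vector v_i, ℓ(v_i) = <v_i, a> is a linear equation in the a_j's. Collect the n equations into a matrix system V a = ℓ, where row i of V is v_i (expressed in the standard basis). Since V is invertible (lower-triangular with 1s on the diagonal, up to permutation), solve by back-substitution:
  V =
[[0, 1, 0],
 [1, 0, 0],
 [-1, 0, 1]]
  V a = (3, 0, -1)
Solving gives a = (0, 3, -1).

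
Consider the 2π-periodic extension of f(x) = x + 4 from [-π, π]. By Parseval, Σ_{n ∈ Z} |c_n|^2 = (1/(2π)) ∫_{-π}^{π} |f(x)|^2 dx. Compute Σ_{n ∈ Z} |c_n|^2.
Σ |c_n|^2 = π^2/3 + 16

Expand and integrate term by term over [-π, π]:
  ∫ (x)^2 dx = 1·(2π^3/3); ∫ 2·1·(4)·x dx = 0 (odd integrand); ∫ 4^2 dx = 16·2π.
So (1/(2π)) ∫_{-π}^{π} (x + 4)^2 dx = 1π^2/3 + 16 = π^2/3 + 16.
Parseval ⇒ Σ |c_n|^2 = π^2/3 + 16.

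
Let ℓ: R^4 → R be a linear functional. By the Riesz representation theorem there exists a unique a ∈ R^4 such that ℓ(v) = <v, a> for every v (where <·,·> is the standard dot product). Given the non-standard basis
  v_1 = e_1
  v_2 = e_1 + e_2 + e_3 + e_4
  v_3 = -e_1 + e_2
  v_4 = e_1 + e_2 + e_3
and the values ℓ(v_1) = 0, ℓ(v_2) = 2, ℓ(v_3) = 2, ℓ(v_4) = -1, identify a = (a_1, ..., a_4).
a = (0, 2, -3, 3)

Write a = (a_1, ..., a_4) in the standard basis. For each basis vector v_i, ℓ(v_i) = <v_i, a> is a linear equation in the a_j's. Collect the n equations into a matrix system V a = ℓ, where row i of V is v_i (expressed in the standard basis). Since V is invertible (lower-triangular with 1s on the diagonal, up to permutation), solve by back-substitution:
  V =
[[1, 0, 0, 0],
 [1, 1, 1, 1],
 [-1, 1, 0, 0],
 [1, 1, 1, 0]]
  V a = (0, 2, 2, -1)
Solving gives a = (0, 2, -3, 3).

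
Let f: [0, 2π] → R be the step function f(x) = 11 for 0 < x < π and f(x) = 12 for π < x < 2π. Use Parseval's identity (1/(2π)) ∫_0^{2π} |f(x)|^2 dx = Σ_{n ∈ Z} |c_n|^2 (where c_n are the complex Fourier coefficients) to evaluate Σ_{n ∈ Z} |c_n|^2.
Σ |c_n|^2 = 265/2

Parseval equates the L^2 energy of f (normalised by 1/(2π)) with the ℓ^2 sum of its Fourier coefficients: (1/(2π)) ∫_0^{2π} |f|^2 = Σ |c_n|^2.
Compute the left side: (1/(2π)) [∫_0^π 11^2 dx + ∫_π^{2π} 12^2 dx] = (1/(2π)) · (121π + 144π) = (121 + 144)/2 = 265/2.
So Σ_{n ∈ Z} |c_n|^2 = 265/2.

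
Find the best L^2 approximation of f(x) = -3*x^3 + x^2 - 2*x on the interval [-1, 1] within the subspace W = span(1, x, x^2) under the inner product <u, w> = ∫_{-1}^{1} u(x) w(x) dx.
g(x) = x^2 - 19*x/5

The best approximation g ∈ W is the orthogonal projection of f onto W. Writing g = a_0 + a_1 x + a_2 x^2, the coefficients solve the normal equations G · a = b where
  G_{ij} = <φ_i, φ_j> and b_i = <f, φ_i>, with φ_0 = 1, φ_1 = x, φ_2 = x^2.
G =
  [2, 0, 2/3]
  [0, 2/3, 0]
  [2/3, 0, 2/5],
b = (2/3, -38/15, 2/5).
Solving gives a_0 = 0, a_1 = -19/5, a_2 = 1, so
  g(x) = x^2 - 19*x/5.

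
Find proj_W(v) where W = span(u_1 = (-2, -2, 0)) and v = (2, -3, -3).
proj_W(v) = (-1/2, -1/2, 0)

Set up U = [u_1 | ... | u_1] ∈ R^(3×1). The projector onto W = col(U) is P = U (U^T U)^(-1) U^T.
Compute U^T U =
  [8],
and U^T v = (2).
Solve U^T U · c = U^T v for the coefficients: c = (1/4). The projection is proj_W(v) = U c.
Check: (v - proj_W(v)) · u_1 = 0  (should be 0).
Result: proj_W(v) = (-1/2, -1/2, 0).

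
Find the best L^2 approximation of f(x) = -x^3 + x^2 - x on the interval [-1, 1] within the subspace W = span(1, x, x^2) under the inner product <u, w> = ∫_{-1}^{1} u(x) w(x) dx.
g(x) = x^2 - 8*x/5

The best approximation g ∈ W is the orthogonal projection of f onto W. Writing g = a_0 + a_1 x + a_2 x^2, the coefficients solve the normal equations G · a = b where
  G_{ij} = <φ_i, φ_j> and b_i = <f, φ_i>, with φ_0 = 1, φ_1 = x, φ_2 = x^2.
G =
  [2, 0, 2/3]
  [0, 2/3, 0]
  [2/3, 0, 2/5],
b = (2/3, -16/15, 2/5).
Solving gives a_0 = 0, a_1 = -8/5, a_2 = 1, so
  g(x) = x^2 - 8*x/5.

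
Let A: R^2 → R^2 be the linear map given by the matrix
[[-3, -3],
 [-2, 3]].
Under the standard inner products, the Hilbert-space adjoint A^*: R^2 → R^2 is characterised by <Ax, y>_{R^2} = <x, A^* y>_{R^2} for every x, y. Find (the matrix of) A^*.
A^* = A^T =
[[-3, -2],
 [-3, 3]]

For real matrices with standard dot products, the defining identity <Ax, y> = <x, A^* y> gives (Ax)^T y = x^T (A^*) y, i.e. x^T A^T y = x^T (A^*) y. Since this holds for all x, y, we must have A^* = A^T. Therefore
A^* =
[[-3, -2],
 [-3, 3]].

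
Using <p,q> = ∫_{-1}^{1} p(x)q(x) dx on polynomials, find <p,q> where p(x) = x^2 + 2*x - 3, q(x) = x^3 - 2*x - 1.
<p,q> = 52/15

Expand the product: p(x)·q(x) = x^5 + 2*x^4 - 5*x^3 - 5*x^2 + 4*x + 3.
∫_{-1}^{1} of each monomial x^k gives [2/(k+1) if k even, 0 if k odd]. Integrating term-by-term (or equivalently evaluating the antiderivative F(x) = x^6/6 + 2*x^5/5 - 5*x^4/4 - 5*x^3/3 + 2*x^2 + 3*x at the endpoints):
  F(1) − F(−1) = 53/20 − (-49/60) = 52/15.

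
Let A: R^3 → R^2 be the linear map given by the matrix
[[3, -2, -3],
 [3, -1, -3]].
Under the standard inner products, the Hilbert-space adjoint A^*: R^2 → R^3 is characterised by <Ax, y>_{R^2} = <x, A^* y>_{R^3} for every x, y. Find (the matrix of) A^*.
A^* = A^T =
[[3, 3],
 [-2, -1],
 [-3, -3]]

For real matrices with standard dot products, the defining identity <Ax, y> = <x, A^* y> gives (Ax)^T y = x^T (A^*) y, i.e. x^T A^T y = x^T (A^*) y. Since this holds for all x, y, we must have A^* = A^T. Therefore
A^* =
[[3, 3],
 [-2, -1],
 [-3, -3]].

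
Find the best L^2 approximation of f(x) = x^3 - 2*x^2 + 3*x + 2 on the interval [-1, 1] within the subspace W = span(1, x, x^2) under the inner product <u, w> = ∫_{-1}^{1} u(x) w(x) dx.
g(x) = -2*x^2 + 18*x/5 + 2

The best approximation g ∈ W is the orthogonal projection of f onto W. Writing g = a_0 + a_1 x + a_2 x^2, the coefficients solve the normal equations G · a = b where
  G_{ij} = <φ_i, φ_j> and b_i = <f, φ_i>, with φ_0 = 1, φ_1 = x, φ_2 = x^2.
G =
  [2, 0, 2/3]
  [0, 2/3, 0]
  [2/3, 0, 2/5],
b = (8/3, 12/5, 8/15).
Solving gives a_0 = 2, a_1 = 18/5, a_2 = -2, so
  g(x) = -2*x^2 + 18*x/5 + 2.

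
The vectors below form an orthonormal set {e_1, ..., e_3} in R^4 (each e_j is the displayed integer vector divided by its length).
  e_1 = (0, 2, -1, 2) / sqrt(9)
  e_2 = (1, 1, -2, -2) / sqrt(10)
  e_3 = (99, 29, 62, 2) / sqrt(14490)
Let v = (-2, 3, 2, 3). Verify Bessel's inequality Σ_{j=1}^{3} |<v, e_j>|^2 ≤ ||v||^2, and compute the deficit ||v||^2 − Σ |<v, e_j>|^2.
Σ |<v, e_j>|^2 = 3097/161; ||v||^2 = 26; deficit = 1089/161

Write each e_j = u_j / sqrt(<u_j, u_j>) where u_j is the displayed integer vector. Then <v, e_j> = <v, u_j> / sqrt(<u_j, u_j>), so |<v, e_j>|^2 = <v, u_j>^2 / <u_j, u_j>.
Coefficients: <v, e_1> = 10/sqrt(9), <v, e_2> = -9/sqrt(10), <v, e_3> = 19/sqrt(14490).
Square and sum: Σ |<v, e_j>|^2 = 3097/161.
Compute ||v||^2 = v·v = 26.
Deficit = 26 − 3097/161 = 1089/161 ≥ 0, confirming Bessel's inequality. (The deficit equals ||v − Σ <v,e_j> e_j||^2, the squared distance from v to span{e_j}.)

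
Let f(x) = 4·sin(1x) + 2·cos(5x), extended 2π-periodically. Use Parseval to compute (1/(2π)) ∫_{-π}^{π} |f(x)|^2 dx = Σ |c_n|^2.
Σ |c_n|^2 = 10

Expand |f|^2 and use orthogonality of {sin(nx), cos(mx)} on [-π, π]:
  ∫_{-π}^{π} sin(nx)^2 dx = π, ∫ cos(mx)^2 dx = π, and cross terms integrate to 0.
So ∫_{-π}^{π} f(x)^2 dx = 4^2 · π + 2^2 · π = (16 + 4)π.
Divide by 2π: (16 + 4)/2 = 10.
By Parseval, this equals Σ |c_n|^2.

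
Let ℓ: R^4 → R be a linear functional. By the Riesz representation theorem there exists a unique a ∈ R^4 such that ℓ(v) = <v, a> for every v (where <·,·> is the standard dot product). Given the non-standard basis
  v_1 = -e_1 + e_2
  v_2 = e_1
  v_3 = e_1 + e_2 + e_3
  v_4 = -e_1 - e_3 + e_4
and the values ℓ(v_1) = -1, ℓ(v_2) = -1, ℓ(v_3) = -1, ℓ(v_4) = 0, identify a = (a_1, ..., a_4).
a = (-1, -2, 2, 1)

Write a = (a_1, ..., a_4) in the standard basis. For each basis vector v_i, ℓ(v_i) = <v_i, a> is a linear equation in the a_j's. Collect the n equations into a matrix system V a = ℓ, where row i of V is v_i (expressed in the standard basis). Since V is invertible (lower-triangular with 1s on the diagonal, up to permutation), solve by back-substitution:
  V =
[[-1, 1, 0, 0],
 [1, 0, 0, 0],
 [1, 1, 1, 0],
 [-1, 0, -1, 1]]
  V a = (-1, -1, -1, 0)
Solving gives a = (-1, -2, 2, 1).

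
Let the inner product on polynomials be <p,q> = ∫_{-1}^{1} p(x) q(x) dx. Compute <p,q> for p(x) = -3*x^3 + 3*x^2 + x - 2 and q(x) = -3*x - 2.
<p,q> = 28/5

Expand the product: p(x)·q(x) = 9*x^4 - 3*x^3 - 9*x^2 + 4*x + 4.
∫_{-1}^{1} of each monomial x^k gives [2/(k+1) if k even, 0 if k odd]. Integrating term-by-term (or equivalently evaluating the antiderivative F(x) = 9*x^5/5 - 3*x^4/4 - 3*x^3 + 2*x^2 + 4*x at the endpoints):
  F(1) − F(−1) = 81/20 − (-31/20) = 28/5.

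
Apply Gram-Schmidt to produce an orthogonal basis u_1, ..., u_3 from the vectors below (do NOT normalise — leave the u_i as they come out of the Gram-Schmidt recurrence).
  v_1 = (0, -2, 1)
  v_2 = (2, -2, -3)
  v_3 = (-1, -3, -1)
Orthogonal basis:
  u_1 = (0, -2, 1)
  u_2 = (2, -8/5, -16/5)
  u_3 = (-12/7, -3/7, -6/7)

Apply the Gram-Schmidt recurrence
  u_1 = v_1
  u_i = v_i − Σ_{j<i} ((v_i · u_j) / (u_j · u_j)) · u_j.

Step by step this gives:
  u_1 = (0, -2, 1)
  u_2 = (2, -8/5, -16/5)
  u_3 = (-12/7, -3/7, -6/7)

Orthogonality check:
  u_2 · u_1 = 0 (should be 0)
  u_3 · u_1 = 0 (should be 0)
  u_3 · u_2 = 0 (should be 0)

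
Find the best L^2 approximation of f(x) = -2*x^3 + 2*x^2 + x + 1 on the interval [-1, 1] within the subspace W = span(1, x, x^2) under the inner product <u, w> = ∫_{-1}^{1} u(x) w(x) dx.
g(x) = 2*x^2 - x/5 + 1

The best approximation g ∈ W is the orthogonal projection of f onto W. Writing g = a_0 + a_1 x + a_2 x^2, the coefficients solve the normal equations G · a = b where
  G_{ij} = <φ_i, φ_j> and b_i = <f, φ_i>, with φ_0 = 1, φ_1 = x, φ_2 = x^2.
G =
  [2, 0, 2/3]
  [0, 2/3, 0]
  [2/3, 0, 2/5],
b = (10/3, -2/15, 22/15).
Solving gives a_0 = 1, a_1 = -1/5, a_2 = 2, so
  g(x) = 2*x^2 - x/5 + 1.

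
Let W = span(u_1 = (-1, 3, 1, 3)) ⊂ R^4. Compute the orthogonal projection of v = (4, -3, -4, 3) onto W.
proj_W(v) = (2/5, -6/5, -2/5, -6/5)

Set up U = [u_1 | ... | u_1] ∈ R^(4×1). The projector onto W = col(U) is P = U (U^T U)^(-1) U^T.
Compute U^T U =
  [20],
and U^T v = (-8).
Solve U^T U · c = U^T v for the coefficients: c = (-2/5). The projection is proj_W(v) = U c.
Check: (v - proj_W(v)) · u_1 = 0  (should be 0).
Result: proj_W(v) = (2/5, -6/5, -2/5, -6/5).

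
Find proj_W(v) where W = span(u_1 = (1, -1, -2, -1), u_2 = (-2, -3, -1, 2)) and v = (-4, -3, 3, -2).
proj_W(v) = (-2, -1, 1, 2)

Set up U = [u_1 | ... | u_2] ∈ R^(4×2). The projector onto W = col(U) is P = U (U^T U)^(-1) U^T.
Compute U^T U =
  [7, 1]
  [1, 18],
and U^T v = (-5, 10).
Solve U^T U · c = U^T v for the coefficients: c = (-4/5, 3/5). The projection is proj_W(v) = U c.
Check: (v - proj_W(v)) · u_1 = 0  (should be 0).
Check: (v - proj_W(v)) · u_2 = 0  (should be 0).
Result: proj_W(v) = (-2, -1, 1, 2).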